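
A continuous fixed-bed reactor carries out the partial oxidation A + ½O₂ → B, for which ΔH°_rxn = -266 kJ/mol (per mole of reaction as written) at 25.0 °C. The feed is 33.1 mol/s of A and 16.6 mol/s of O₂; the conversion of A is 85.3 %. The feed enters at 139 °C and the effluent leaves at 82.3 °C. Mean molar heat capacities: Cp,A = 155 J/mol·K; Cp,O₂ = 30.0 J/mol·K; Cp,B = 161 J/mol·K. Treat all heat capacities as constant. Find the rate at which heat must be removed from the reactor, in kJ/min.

Q_out = 471000 kJ/min

Extent of reaction ξ = 0.853 × 33.1 = 28.234 mol/s
Reaction term: ξ·ΔH°_rxn = 28.234 × -266 = -7510.3 kJ/s
Sensible, feed 139→25 °C: -641.65 kJ/s
Outlet flows (mol/s): A 4.8657, O₂ 2.4829, B 28.234
Sensible, products 25→82.3 °C: 307.95 kJ/s
Q = ΔH = -7844 kJ/s = -7844 kW
Heat removed = 470640 kJ/min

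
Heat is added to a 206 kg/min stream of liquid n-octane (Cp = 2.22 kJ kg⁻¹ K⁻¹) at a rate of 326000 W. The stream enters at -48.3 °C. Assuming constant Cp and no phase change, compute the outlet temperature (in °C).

Q = 326000 W = 19560 kJ/min
ΔT = Q/(ṁ·Cp) = 19560/(206×2.22) = 42.771 K
T_out = -48.3 + 42.771 = -5.5291 °C

T_out = -5.53 °C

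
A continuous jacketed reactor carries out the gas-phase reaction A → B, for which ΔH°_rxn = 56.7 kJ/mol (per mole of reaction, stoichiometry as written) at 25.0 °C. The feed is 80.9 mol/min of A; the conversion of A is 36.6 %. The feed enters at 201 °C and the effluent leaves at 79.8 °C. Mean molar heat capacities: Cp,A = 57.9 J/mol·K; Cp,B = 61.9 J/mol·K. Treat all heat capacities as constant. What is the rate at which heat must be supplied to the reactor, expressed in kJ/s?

Extent of reaction ξ = 0.366 × 80.9 = 29.609 mol/min
Reaction term: ξ·ΔH°_rxn = 29.609 × 56.7 = 1678.9 kJ/min
Sensible, feed 201→25 °C: -824.4 kJ/min
Outlet flows (mol/min): A 51.291, B 29.609
Sensible, products 25→79.8 °C: 263.18 kJ/min
Q = ΔH = 1117.6 kJ/min = 18.627 kW
Heat supplied = 18.627 kJ/s

Q_in = 18.6 kJ/s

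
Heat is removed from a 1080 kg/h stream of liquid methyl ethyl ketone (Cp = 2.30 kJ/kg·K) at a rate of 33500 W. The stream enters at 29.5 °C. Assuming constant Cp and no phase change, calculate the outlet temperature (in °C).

T_out = -19.1 °C

Q = 33500 W = 120600 kJ/h
ΔT = Q/(ṁ·Cp) = 120600/(1080×2.30) = 48.551 K
T_out = 29.5 − 48.551 = -19.051 °C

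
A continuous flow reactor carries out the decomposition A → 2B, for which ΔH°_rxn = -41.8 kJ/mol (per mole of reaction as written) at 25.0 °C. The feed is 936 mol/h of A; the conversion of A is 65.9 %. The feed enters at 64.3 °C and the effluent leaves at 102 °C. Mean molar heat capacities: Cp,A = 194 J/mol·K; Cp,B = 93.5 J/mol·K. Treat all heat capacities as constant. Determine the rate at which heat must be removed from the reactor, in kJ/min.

Extent of reaction ξ = 0.659 × 936 = 616.82 mol/h
Reaction term: ξ·ΔH°_rxn = 616.82 × -41.8 = -25783 kJ/h
Sensible, feed 64.3→25 °C: -7136.3 kJ/h
Outlet flows (mol/h): A 319.18, B 1233.6
Sensible, products 25→102 °C: 13649 kJ/h
Q = ΔH = -19270 kJ/h = -5.3528 kW
Heat removed = 321.17 kJ/min

Q_out = 321 kJ/min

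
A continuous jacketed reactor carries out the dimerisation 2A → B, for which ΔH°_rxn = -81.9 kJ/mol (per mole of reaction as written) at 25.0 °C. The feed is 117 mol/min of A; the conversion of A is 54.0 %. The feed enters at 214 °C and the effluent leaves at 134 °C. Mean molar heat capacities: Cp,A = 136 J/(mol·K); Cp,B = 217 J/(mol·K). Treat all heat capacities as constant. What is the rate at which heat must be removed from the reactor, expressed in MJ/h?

Q_out = 243 MJ/h

Extent of reaction ξ = 0.540 × 117 / 2 = 31.59 mol/min
Reaction term: ξ·ΔH°_rxn = 31.59 × -81.9 = -2587.2 kJ/min
Sensible, feed 214→25 °C: -3007.4 kJ/min
Outlet flows (mol/min): A 53.82, B 31.59
Sensible, products 25→134 °C: 1545 kJ/min
Q = ΔH = -4049.6 kJ/min = -67.493 kW
Heat removed = 242.97 MJ/h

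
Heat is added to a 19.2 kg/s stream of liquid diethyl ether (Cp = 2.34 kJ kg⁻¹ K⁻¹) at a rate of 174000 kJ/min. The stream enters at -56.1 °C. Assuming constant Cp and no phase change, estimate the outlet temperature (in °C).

Q = 174000 kJ/min = 2900 kJ/s
ΔT = Q/(ṁ·Cp) = 2900/(19.2×2.34) = 64.548 K
T_out = -56.1 + 64.548 = 8.4477 °C

T_out = 8.45 °C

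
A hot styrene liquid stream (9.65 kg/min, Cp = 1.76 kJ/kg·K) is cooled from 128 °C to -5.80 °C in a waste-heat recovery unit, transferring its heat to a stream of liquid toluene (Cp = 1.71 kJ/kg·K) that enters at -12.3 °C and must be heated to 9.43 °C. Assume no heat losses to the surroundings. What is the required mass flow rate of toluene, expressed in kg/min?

Heat released by hot stream: Q = 9.65 × 1.76 × (128 − -5.80) = 2272.5 kJ/min
Energy balance on cold side (adiabatic exchanger): Q = ṁ_c·Cp_c·(T_c,out − T_c,in)
ṁ_c = 2272.5 / [1.71 × (9.43 − -12.3)] = 61.156 kg/min

ṁ_c = 61.2 kg/min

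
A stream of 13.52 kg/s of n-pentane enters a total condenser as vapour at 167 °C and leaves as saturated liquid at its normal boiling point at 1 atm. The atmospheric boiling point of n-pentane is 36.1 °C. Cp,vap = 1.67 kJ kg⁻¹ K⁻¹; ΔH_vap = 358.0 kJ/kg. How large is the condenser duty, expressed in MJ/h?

vapour 167→36.1 °C: -218.6 kJ/kg
condensation at 36.1 °C: -358 kJ/kg
Δh = -218.6 + -358 = -576.6 kJ/kg
Q = ṁ·Δh = 13.52 kg/s × -576.6 kJ/kg = -7795.7 kJ/s
|Q| = 7795.7 kW = 28064 MJ/h

Q_c = 28100 MJ/h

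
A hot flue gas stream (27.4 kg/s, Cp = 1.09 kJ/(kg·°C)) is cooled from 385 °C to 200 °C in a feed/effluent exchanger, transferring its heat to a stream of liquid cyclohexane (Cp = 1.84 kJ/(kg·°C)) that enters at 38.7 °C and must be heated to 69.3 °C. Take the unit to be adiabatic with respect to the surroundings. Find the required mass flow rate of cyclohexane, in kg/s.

Heat released by hot stream: Q = 27.4 × 1.09 × (385 − 200) = 5525.2 kJ/s
Energy balance on cold side (adiabatic exchanger): Q = ṁ_c·Cp_c·(T_c,out − T_c,in)
ṁ_c = 5525.2 / [1.84 × (69.3 − 38.7)] = 98.132 kg/s

ṁ_c = 98.1 kg/s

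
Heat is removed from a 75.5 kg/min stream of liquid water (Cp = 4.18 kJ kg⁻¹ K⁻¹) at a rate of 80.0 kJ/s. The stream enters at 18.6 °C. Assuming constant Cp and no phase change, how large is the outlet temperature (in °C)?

T_out = 3.39 °C

Q = 80.0 kJ/s = 4800 kJ/min
ΔT = Q/(ṁ·Cp) = 4800/(75.5×4.18) = 15.21 K
T_out = 18.6 − 15.21 = 3.3904 °C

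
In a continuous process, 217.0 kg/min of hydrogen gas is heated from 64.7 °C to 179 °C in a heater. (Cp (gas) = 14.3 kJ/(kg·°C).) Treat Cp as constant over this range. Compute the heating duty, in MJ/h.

Q = ṁ·Cp·ΔT = 217.0 × 14.3 × (179 − 64.7) = 354680 kJ/min
Converting: 354680 / 60 s = 5911.4 kW
Heating duty = 21281 MJ/h

Q = 21300 MJ/h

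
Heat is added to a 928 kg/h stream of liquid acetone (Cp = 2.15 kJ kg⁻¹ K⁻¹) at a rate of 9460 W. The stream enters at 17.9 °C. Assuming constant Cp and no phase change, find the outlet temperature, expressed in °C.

Q = 9460 W = 34056 kJ/h
ΔT = Q/(ṁ·Cp) = 34056/(928×2.15) = 17.069 K
T_out = 17.9 + 17.069 = 34.969 °C

T_out = 35.0 °C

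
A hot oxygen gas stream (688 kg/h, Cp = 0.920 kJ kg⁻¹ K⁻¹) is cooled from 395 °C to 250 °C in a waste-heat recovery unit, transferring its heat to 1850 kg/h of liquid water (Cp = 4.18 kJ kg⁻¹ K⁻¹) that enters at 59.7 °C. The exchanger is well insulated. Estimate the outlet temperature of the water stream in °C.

T_c,out = 71.6 °C

Heat released by hot stream: Q = 688 × 0.920 × (395 − 250) = 91779 kJ/h
Energy balance on cold side (adiabatic exchanger): Q = ṁ_c·Cp_c·(T_c,out − T_c,in)
T_c,out = 59.7 + 91779/(1850 × 4.18) = 71.569 °C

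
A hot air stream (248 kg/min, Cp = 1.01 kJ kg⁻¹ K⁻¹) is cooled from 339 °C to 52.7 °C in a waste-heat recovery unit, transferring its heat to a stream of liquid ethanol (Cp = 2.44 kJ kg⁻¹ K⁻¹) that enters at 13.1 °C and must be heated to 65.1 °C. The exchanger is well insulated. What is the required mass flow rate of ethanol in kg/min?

Heat released by hot stream: Q = 248 × 1.01 × (339 − 52.7) = 71712 kJ/min
Energy balance on cold side (adiabatic exchanger): Q = ṁ_c·Cp_c·(T_c,out − T_c,in)
ṁ_c = 71712 / [2.44 × (65.1 − 13.1)] = 565.2 kg/min

ṁ_c = 565 kg/min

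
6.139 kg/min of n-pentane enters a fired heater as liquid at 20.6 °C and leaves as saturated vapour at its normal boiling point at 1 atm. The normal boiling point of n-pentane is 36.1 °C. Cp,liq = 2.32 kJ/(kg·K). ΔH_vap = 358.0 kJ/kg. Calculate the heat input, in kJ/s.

Q = 40.3 kJ/s

liquid 20.6→36.1 °C: 35.96 kJ/kg
vaporisation at 36.1 °C: 358 kJ/kg
Δh = 35.96 + 358 = 393.96 kJ/kg
Q = ṁ·Δh = 6.139 kg/min × 393.96 kJ/kg = 2418.5 kJ/min
|Q| = 40.309 kW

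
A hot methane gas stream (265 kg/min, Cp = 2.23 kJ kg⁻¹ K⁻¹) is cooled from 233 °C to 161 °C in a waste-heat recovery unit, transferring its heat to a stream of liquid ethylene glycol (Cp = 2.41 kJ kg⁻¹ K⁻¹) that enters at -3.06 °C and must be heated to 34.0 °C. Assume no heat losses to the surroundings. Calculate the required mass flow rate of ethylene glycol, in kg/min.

Heat released by hot stream: Q = 265 × 2.23 × (233 − 161) = 42548 kJ/min
Energy balance on cold side (adiabatic exchanger): Q = ṁ_c·Cp_c·(T_c,out − T_c,in)
ṁ_c = 42548 / [2.41 × (34.0 − -3.06)] = 476.39 kg/min

ṁ_c = 476 kg/min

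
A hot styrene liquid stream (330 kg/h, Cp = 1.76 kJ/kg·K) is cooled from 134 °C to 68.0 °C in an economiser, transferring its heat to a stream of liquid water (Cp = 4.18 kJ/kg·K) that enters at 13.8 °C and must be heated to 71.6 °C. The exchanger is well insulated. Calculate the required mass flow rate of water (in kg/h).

ṁ_c = 159 kg/h

Heat released by hot stream: Q = 330 × 1.76 × (134 − 68.0) = 38333 kJ/h
Energy balance on cold side (adiabatic exchanger): Q = ṁ_c·Cp_c·(T_c,out − T_c,in)
ṁ_c = 38333 / [4.18 × (71.6 − 13.8)] = 158.66 kg/h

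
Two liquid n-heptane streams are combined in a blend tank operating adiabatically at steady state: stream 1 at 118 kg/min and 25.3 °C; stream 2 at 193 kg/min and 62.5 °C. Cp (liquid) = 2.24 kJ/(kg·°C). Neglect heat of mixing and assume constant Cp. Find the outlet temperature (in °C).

T_out = 48.4 °C

Adiabatic, steady state ⇒ Σ ṁᵢCp,ᵢ(T_out − Tᵢ) = 0
T_out = Σ ṁᵢCp,ᵢTᵢ / Σ ṁᵢCp,ᵢ
      = 33707 / 696.64 = 48.386 °C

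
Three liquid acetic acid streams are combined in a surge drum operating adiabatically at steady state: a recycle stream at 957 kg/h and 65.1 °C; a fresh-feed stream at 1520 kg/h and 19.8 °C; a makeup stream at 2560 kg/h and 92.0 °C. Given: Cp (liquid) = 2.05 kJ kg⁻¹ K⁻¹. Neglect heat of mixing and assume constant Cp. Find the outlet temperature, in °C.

T_out = 65.1 °C

Adiabatic, steady state ⇒ Σ ṁᵢCp,ᵢ(T_out − Tᵢ) = 0
Σ ṁᵢCp,ᵢTᵢ = 957×2.05×65.1 + 1520×2.05×19.8 + 2560×2.05×92.0 = 672230
Σ ṁᵢCp,ᵢ = 957×2.05 + 1520×2.05 + 2560×2.05 = 10326
T_out = 672230 / 10326 = 65.102 °C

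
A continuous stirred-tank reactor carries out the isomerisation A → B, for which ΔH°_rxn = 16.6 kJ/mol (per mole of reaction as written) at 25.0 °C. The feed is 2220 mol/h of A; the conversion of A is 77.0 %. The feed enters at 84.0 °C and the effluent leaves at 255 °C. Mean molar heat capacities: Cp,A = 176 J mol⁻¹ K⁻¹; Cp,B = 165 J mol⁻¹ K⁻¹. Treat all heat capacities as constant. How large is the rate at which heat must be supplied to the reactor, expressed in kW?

Q_in = 25.2 kW

Extent of reaction ξ = 0.770 × 2220 = 1709.4 mol/h
Reaction term: ξ·ΔH°_rxn = 1709.4 × 16.6 = 28376 kJ/h
Sensible, feed 84.0→25 °C: -23052 kJ/h
Outlet flows (mol/h): A 510.6, B 1709.4
Sensible, products 25→255 °C: 85541 kJ/h
Q = ΔH = 90864 kJ/h = 25.24 kW
Heat supplied = 25.24 kW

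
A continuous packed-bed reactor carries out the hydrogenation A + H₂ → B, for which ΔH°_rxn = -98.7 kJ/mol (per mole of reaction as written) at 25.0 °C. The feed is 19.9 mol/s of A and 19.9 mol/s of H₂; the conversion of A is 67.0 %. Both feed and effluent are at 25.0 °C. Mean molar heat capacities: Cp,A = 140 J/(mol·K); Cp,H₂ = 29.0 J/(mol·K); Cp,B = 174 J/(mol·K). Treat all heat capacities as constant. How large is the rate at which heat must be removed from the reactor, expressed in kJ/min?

Extent of reaction ξ = 0.670 × 19.9 = 13.333 mol/s
Reaction term: ξ·ΔH°_rxn = 13.333 × -98.7 = -1316 kJ/s
Q = ΔH = -1316 kJ/s = -1316 kW
Heat removed = 78958 kJ/min

Q_out = 79000 kJ/min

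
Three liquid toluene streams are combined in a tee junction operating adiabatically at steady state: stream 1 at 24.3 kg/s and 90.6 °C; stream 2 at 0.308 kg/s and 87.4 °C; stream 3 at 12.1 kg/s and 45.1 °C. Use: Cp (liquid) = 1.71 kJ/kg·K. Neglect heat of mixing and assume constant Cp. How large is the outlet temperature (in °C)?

T_out = 75.6 °C

Adiabatic, steady state ⇒ Σ ṁᵢCp,ᵢ(T_out − Tᵢ) = 0
T_out = Σ ṁᵢCp,ᵢTᵢ / Σ ṁᵢCp,ᵢ
      = 4743.9 / 62.771 = 75.575 °C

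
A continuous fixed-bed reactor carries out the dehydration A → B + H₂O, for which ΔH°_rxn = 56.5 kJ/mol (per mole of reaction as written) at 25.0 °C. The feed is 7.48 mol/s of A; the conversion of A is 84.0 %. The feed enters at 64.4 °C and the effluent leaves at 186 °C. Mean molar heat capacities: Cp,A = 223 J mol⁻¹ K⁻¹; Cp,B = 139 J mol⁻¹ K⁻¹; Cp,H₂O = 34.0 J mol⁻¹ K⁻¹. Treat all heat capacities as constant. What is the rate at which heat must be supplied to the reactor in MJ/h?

Extent of reaction ξ = 0.840 × 7.48 = 6.2832 mol/s
Reaction term: ξ·ΔH°_rxn = 6.2832 × 56.5 = 355 kJ/s
Sensible, feed 64.4→25 °C: -65.721 kJ/s
Outlet flows (mol/s): A 1.1968, B 6.2832, H₂O 6.2832
Sensible, products 25→186 °C: 217.97 kJ/s
Q = ΔH = 507.25 kJ/s = 507.25 kW
Heat supplied = 1826.1 MJ/h

Q_in = 1830 MJ/h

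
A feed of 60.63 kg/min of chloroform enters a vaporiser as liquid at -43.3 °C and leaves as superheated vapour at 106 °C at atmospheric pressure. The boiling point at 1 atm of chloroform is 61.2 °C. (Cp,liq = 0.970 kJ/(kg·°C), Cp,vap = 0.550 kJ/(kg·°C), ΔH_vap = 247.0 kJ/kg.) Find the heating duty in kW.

liquid -43.3→61.2 °C: 101.36 kJ/kg
vaporisation at 61.2 °C: 247 kJ/kg
vapour 61.2→106 °C: 24.64 kJ/kg
Δh = 101.36 + 247 + 24.64 = 373 kJ/kg
Q = ṁ·Δh = 60.63 kg/min × 373 kJ/kg = 22615 kJ/min
|Q| = 376.92 kW

Q = 377 kW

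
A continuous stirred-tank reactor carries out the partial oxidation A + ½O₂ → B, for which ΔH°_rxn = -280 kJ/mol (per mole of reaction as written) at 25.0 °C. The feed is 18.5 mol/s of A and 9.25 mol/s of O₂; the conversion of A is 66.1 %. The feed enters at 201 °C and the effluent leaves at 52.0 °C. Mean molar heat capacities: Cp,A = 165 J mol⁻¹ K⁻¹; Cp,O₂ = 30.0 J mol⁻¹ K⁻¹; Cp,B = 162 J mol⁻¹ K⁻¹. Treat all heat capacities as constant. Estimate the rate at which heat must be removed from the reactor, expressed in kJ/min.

Extent of reaction ξ = 0.661 × 18.5 = 12.229 mol/s
Reaction term: ξ·ΔH°_rxn = 12.229 × -280 = -3424 kJ/s
Sensible, feed 201→25 °C: -586.08 kJ/s
Outlet flows (mol/s): A 6.2715, O₂ 3.1357, B 12.229
Sensible, products 25→52.0 °C: 83.967 kJ/s
Q = ΔH = -3926.1 kJ/s = -3926.1 kW
Heat removed = 235570 kJ/min

Q_out = 236000 kJ/min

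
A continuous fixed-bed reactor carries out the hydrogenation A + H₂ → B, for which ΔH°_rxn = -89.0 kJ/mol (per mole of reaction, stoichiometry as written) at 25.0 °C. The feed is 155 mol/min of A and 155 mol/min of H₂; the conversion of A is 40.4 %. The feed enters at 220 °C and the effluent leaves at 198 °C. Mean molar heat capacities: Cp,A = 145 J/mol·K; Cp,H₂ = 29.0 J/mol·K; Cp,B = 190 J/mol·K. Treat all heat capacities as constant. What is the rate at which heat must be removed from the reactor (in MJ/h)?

Extent of reaction ξ = 0.404 × 155 = 62.62 mol/min
Reaction term: ξ·ΔH°_rxn = 62.62 × -89.0 = -5573.2 kJ/min
Sensible, feed 220→25 °C: -5259.1 kJ/min
Outlet flows (mol/min): A 92.38, H₂ 92.38, B 62.62
Sensible, products 25→198 °C: 4839.1 kJ/min
Q = ΔH = -5993.2 kJ/min = -99.886 kW
Heat removed = 359.59 MJ/h

Q_out = 360 MJ/h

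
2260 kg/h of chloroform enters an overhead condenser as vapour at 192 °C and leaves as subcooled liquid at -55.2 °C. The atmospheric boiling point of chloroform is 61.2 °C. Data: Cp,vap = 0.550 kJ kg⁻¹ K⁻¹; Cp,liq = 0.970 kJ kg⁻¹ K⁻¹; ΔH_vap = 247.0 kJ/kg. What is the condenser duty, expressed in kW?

vapour 192→61.2 °C: -71.94 kJ/kg
condensation at 61.2 °C: -247 kJ/kg
liquid 61.2→-55.2 °C: -112.91 kJ/kg
Δh = -71.94 + -247 + -112.91 = -431.85 kJ/kg
Q = ṁ·Δh = 2260 kg/h × -431.85 kJ/kg = -975980 kJ/h
|Q| = 271.1 kW

Q_c = 271 kW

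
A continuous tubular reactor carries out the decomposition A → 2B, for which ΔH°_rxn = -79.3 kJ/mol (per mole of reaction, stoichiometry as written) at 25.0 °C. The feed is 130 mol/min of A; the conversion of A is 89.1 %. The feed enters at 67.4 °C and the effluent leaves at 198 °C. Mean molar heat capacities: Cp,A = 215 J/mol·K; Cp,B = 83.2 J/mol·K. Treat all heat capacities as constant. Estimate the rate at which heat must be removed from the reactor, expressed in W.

Extent of reaction ξ = 0.891 × 130 = 115.83 mol/min
Reaction term: ξ·ΔH°_rxn = 115.83 × -79.3 = -9185.3 kJ/min
Sensible, feed 67.4→25 °C: -1185.1 kJ/min
Outlet flows (mol/min): A 14.17, B 231.66
Sensible, products 25→198 °C: 3861.5 kJ/min
Q = ΔH = -6508.9 kJ/min = -108.48 kW
Heat removed = 108480 W

Q_out = 108000 W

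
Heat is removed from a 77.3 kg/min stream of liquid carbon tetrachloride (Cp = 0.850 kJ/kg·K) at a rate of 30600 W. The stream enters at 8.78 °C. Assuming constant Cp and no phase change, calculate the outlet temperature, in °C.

T_out = -19.2 °C

Q = 30600 W = 1836 kJ/min
ΔT = Q/(ṁ·Cp) = 1836/(77.3×0.850) = 27.943 K
T_out = 8.78 − 27.943 = -19.163 °C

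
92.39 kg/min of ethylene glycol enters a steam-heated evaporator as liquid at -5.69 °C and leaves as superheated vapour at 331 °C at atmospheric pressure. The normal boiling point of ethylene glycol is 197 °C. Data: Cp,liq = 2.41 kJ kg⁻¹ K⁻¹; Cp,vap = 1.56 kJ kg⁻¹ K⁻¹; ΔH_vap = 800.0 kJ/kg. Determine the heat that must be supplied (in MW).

Q = 2.31 MW

liquid -5.69→197 °C: 488.48 kJ/kg
vaporisation at 197 °C: 800 kJ/kg
vapour 197→331 °C: 209.04 kJ/kg
Δh = 488.48 + 800 + 209.04 = 1497.5 kJ/kg
Q = ṁ·Δh = 92.39 kg/min × 1497.5 kJ/kg = 138360 kJ/min
|Q| = 2305.9 kW = 2.3059 MW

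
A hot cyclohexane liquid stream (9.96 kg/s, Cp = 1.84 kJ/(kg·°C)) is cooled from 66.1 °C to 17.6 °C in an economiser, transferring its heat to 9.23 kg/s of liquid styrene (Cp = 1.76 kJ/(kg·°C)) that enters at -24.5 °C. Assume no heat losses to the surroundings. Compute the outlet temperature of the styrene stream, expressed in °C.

Heat released by hot stream: Q = 9.96 × 1.84 × (66.1 − 17.6) = 888.83 kJ/s
Energy balance on cold side (adiabatic exchanger): Q = ṁ_c·Cp_c·(T_c,out − T_c,in)
T_c,out = -24.5 + 888.83/(9.23 × 1.76) = 30.215 °C

T_c,out = 30.2 °C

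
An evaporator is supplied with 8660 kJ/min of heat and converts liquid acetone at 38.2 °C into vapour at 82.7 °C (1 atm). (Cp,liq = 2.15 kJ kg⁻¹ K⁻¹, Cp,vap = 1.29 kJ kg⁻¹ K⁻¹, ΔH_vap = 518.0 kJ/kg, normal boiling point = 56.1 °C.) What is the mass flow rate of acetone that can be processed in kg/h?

ṁ = 879 kg/h

Δh = 2.15×(56.1−38.2) + 518.0 + 1.29×(82.7−56.1) = 590.8 kJ/kg
Q = 8660 kJ/min = 144.33 kJ/s = 519600 kJ/h
ṁ = Q/Δh = 519600 / 590.8 = 879.49 kg/h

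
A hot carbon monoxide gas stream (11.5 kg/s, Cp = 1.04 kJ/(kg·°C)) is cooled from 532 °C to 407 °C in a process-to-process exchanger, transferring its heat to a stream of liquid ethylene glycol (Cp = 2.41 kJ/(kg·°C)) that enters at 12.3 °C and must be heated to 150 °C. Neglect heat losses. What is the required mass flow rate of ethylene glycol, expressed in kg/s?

Heat released by hot stream: Q = 11.5 × 1.04 × (532 − 407) = 1495 kJ/s
Energy balance on cold side (adiabatic exchanger): Q = ṁ_c·Cp_c·(T_c,out − T_c,in)
ṁ_c = 1495 / [2.41 × (150 − 12.3)] = 4.505 kg/s

ṁ_c = 4.50 kg/s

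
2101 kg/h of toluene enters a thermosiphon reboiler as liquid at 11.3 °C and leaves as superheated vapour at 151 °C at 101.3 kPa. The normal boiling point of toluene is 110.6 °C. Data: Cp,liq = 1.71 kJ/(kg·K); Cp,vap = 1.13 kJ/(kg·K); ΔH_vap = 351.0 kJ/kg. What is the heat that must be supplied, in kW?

liquid 11.3→110.6 °C: 169.8 kJ/kg
vaporisation at 110.6 °C: 351 kJ/kg
vapour 110.6→151 °C: 45.652 kJ/kg
Δh = 169.8 + 351 + 45.652 = 566.46 kJ/kg
Q = ṁ·Δh = 2101 kg/h × 566.46 kJ/kg = 1.1901e+06 kJ/h
|Q| = 330.59 kW

Q = 331 kW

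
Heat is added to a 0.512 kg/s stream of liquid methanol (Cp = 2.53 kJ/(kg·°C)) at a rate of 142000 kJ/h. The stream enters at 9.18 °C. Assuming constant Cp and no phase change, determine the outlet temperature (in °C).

Q = 142000 kJ/h = 39.444 kJ/s
ΔT = Q/(ṁ·Cp) = 39.444/(0.512×2.53) = 30.451 K
T_out = 9.18 + 30.451 = 39.631 °C

T_out = 39.6 °C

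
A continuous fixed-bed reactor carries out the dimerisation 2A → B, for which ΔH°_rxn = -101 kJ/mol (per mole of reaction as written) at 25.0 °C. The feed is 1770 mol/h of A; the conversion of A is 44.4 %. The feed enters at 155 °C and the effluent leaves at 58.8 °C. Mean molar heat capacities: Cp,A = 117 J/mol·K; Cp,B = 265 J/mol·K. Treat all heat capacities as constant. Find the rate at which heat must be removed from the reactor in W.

Q_out = 16400 W

Extent of reaction ξ = 0.444 × 1770 / 2 = 392.94 mol/h
Reaction term: ξ·ΔH°_rxn = 392.94 × -101 = -39687 kJ/h
Sensible, feed 155→25 °C: -26922 kJ/h
Outlet flows (mol/h): A 984.12, B 392.94
Sensible, products 25→58.8 °C: 7411.4 kJ/h
Q = ΔH = -59197 kJ/h = -16.444 kW
Heat removed = 16444 W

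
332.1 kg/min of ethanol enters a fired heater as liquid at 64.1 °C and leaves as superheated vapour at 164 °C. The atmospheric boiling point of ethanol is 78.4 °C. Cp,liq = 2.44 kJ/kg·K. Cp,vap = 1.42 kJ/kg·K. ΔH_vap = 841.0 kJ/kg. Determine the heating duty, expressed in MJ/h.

Q = 19900 MJ/h

liquid 64.1→78.4 °C: 34.892 kJ/kg
vaporisation at 78.4 °C: 841 kJ/kg
vapour 78.4→164 °C: 121.55 kJ/kg
Δh = 34.892 + 841 + 121.55 = 997.44 kJ/kg
Q = ṁ·Δh = 332.1 kg/min × 997.44 kJ/kg = 331250 kJ/min
|Q| = 5520.9 kW = 19875 MJ/h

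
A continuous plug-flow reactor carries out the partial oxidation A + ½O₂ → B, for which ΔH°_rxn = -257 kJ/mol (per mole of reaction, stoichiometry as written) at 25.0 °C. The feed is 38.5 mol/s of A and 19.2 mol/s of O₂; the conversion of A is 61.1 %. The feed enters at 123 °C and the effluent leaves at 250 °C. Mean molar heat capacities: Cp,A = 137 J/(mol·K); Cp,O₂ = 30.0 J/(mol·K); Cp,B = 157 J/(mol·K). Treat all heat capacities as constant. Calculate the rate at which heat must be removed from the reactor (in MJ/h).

Q_out = 19000 MJ/h

Extent of reaction ξ = 0.611 × 38.5 = 23.523 mol/s
Reaction term: ξ·ΔH°_rxn = 23.523 × -257 = -6045.5 kJ/s
Sensible, feed 123→25 °C: -573.35 kJ/s
Outlet flows (mol/s): A 14.977, O₂ 7.4383, B 23.523
Sensible, products 25→250 °C: 1342.8 kJ/s
Q = ΔH = -5276.1 kJ/s = -5276.1 kW
Heat removed = 18994 MJ/h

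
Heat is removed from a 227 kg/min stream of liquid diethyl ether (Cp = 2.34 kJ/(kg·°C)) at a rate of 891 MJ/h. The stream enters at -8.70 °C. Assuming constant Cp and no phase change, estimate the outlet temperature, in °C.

T_out = -36.7 °C

Q = 891 MJ/h = 14850 kJ/min
ΔT = Q/(ṁ·Cp) = 14850/(227×2.34) = 27.957 K
T_out = -8.70 − 27.957 = -36.657 °C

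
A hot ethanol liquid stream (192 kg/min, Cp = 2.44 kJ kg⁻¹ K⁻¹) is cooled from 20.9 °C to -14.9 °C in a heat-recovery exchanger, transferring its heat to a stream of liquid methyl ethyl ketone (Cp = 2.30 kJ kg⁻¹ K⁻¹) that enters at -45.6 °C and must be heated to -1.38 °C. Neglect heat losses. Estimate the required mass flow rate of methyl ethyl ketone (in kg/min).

Heat released by hot stream: Q = 192 × 2.44 × (20.9 − -14.9) = 16772 kJ/min
Energy balance on cold side (adiabatic exchanger): Q = ṁ_c·Cp_c·(T_c,out − T_c,in)
ṁ_c = 16772 / [2.30 × (-1.38 − -45.6)] = 164.9 kg/min

ṁ_c = 165 kg/min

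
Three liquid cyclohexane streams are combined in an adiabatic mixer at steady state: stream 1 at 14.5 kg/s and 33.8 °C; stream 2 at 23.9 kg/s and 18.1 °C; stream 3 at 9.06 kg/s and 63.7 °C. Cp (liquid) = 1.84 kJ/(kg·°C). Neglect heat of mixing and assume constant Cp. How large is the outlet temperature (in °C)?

Adiabatic, steady state ⇒ Σ ṁᵢCp,ᵢ(T_out − Tᵢ) = 0
Σ ṁᵢCp,ᵢTᵢ = 14.5×1.84×33.8 + 23.9×1.84×18.1 + 9.06×1.84×63.7 = 2759.7
Σ ṁᵢCp,ᵢ = 14.5×1.84 + 23.9×1.84 + 9.06×1.84 = 87.326
T_out = 2759.7 / 87.326 = 31.602 °C

T_out = 31.6 °C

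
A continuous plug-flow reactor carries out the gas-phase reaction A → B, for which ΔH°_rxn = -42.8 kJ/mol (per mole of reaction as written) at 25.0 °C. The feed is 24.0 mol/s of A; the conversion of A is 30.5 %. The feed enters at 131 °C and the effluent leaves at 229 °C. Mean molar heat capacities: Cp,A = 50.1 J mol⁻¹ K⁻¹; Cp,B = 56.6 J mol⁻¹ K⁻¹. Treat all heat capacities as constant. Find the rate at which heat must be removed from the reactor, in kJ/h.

Extent of reaction ξ = 0.305 × 24.0 = 7.32 mol/s
Reaction term: ξ·ΔH°_rxn = 7.32 × -42.8 = -313.3 kJ/s
Sensible, feed 131→25 °C: -127.45 kJ/s
Outlet flows (mol/s): A 16.68, B 7.32
Sensible, products 25→229 °C: 255 kJ/s
Q = ΔH = -185.75 kJ/s = -185.75 kW
Heat removed = 668720 kJ/h

Q_out = 669000 kJ/h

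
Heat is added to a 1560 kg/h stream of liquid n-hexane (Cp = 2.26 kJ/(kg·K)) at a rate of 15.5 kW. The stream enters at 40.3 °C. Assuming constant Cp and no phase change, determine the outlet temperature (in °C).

T_out = 56.1 °C

Q = 15.5 kW = 55800 kJ/h
ΔT = Q/(ṁ·Cp) = 55800/(1560×2.26) = 15.827 K
T_out = 40.3 + 15.827 = 56.127 °C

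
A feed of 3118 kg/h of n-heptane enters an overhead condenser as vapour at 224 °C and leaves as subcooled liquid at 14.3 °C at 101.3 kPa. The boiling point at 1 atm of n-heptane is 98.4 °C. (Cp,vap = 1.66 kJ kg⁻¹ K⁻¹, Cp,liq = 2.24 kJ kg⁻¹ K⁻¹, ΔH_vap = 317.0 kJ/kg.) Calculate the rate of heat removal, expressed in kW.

vapour 224→98.4 °C: -208.5 kJ/kg
condensation at 98.4 °C: -317 kJ/kg
liquid 98.4→14.3 °C: -188.38 kJ/kg
Δh = -208.5 + -317 + -188.38 = -713.88 kJ/kg
Q = ṁ·Δh = 3118 kg/h × -713.88 kJ/kg = -2.2259e+06 kJ/h
|Q| = 618.3 kW

Q_c = 618 kW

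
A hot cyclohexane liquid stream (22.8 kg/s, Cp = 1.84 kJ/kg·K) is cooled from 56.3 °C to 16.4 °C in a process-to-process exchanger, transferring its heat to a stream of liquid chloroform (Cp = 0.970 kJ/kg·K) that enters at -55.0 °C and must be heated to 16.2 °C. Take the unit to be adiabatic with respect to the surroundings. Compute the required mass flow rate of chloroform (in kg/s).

Heat released by hot stream: Q = 22.8 × 1.84 × (56.3 − 16.4) = 1673.9 kJ/s
Energy balance on cold side (adiabatic exchanger): Q = ṁ_c·Cp_c·(T_c,out − T_c,in)
ṁ_c = 1673.9 / [0.970 × (16.2 − -55.0)] = 24.237 kg/s

ṁ_c = 24.2 kg/s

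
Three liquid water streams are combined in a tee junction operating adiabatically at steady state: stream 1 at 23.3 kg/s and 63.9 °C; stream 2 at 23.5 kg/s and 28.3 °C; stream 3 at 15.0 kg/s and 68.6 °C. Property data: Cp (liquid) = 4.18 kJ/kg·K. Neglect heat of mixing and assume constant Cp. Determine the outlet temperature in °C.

Adiabatic, steady state ⇒ Σ ṁᵢCp,ᵢ(T_out − Tᵢ) = 0
T_out = Σ ṁᵢCp,ᵢTᵢ / Σ ṁᵢCp,ᵢ
      = 13305 / 258.32 = 51.504 °C

T_out = 51.5 °C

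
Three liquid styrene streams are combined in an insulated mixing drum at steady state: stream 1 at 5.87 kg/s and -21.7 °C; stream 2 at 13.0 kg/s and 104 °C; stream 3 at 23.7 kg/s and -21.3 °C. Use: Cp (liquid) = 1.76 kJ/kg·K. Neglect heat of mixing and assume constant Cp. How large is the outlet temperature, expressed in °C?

T_out = 16.9 °C

Adiabatic, steady state ⇒ Σ ṁᵢCp,ᵢ(T_out − Tᵢ) = 0
Σ ṁᵢCp,ᵢTᵢ = 5.87×1.76×-21.7 + 13.0×1.76×104 + 23.7×1.76×-21.3 = 1266.9
Σ ṁᵢCp,ᵢ = 5.87×1.76 + 13.0×1.76 + 23.7×1.76 = 74.923
T_out = 1266.9 / 74.923 = 16.909 °C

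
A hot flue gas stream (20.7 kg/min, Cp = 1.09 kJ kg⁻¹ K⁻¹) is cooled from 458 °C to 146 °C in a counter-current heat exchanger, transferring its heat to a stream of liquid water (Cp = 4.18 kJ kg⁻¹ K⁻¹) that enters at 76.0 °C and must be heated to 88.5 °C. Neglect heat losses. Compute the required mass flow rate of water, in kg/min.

ṁ_c = 135 kg/min

Heat released by hot stream: Q = 20.7 × 1.09 × (458 − 146) = 7039.7 kJ/min
Energy balance on cold side (adiabatic exchanger): Q = ṁ_c·Cp_c·(T_c,out − T_c,in)
ṁ_c = 7039.7 / [4.18 × (88.5 − 76.0)] = 134.73 kg/min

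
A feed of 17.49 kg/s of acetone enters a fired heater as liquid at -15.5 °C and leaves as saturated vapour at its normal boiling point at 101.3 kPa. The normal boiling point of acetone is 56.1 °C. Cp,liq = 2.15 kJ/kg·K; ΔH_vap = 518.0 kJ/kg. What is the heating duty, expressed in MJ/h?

liquid -15.5→56.1 °C: 153.94 kJ/kg
vaporisation at 56.1 °C: 518 kJ/kg
Δh = 153.94 + 518 = 671.94 kJ/kg
Q = ṁ·Δh = 17.49 kg/s × 671.94 kJ/kg = 11752 kJ/s
|Q| = 11752 kW = 42308 MJ/h

Q = 42300 MJ/h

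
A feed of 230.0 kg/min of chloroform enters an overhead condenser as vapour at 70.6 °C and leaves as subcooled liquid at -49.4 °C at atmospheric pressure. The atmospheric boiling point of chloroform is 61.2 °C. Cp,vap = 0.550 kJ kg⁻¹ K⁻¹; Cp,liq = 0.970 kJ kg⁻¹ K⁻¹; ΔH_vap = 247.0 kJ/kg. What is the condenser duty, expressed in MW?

Q_c = 1.38 MW

vapour 70.6→61.2 °C: -5.17 kJ/kg
condensation at 61.2 °C: -247 kJ/kg
liquid 61.2→-49.4 °C: -107.28 kJ/kg
Δh = -5.17 + -247 + -107.28 = -359.45 kJ/kg
Q = ṁ·Δh = 230.0 kg/min × -359.45 kJ/kg = -82674 kJ/min
|Q| = 1377.9 kW = 1.3779 MW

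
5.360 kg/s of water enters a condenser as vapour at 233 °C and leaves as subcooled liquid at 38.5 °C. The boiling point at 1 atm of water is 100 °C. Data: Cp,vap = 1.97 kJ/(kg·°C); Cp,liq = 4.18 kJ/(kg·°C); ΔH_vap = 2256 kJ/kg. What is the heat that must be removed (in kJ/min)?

Q_c = 892000 kJ/min

vapour 233→100 °C: -262.01 kJ/kg
condensation at 100 °C: -2256 kJ/kg
liquid 100→38.5 °C: -257.07 kJ/kg
Δh = -262.01 + -2256 + -257.07 = -2775.1 kJ/kg
Q = ṁ·Δh = 5.360 kg/s × -2775.1 kJ/kg = -14874 kJ/s
|Q| = 14874 kW = 892470 kJ/min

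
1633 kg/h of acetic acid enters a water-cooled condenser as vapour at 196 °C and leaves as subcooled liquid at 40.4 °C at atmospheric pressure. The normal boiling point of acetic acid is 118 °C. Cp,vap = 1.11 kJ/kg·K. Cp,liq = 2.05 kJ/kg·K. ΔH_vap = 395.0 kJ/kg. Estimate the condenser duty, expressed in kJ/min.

Q_c = 17400 kJ/min

vapour 196→118 °C: -86.58 kJ/kg
condensation at 118 °C: -395 kJ/kg
liquid 118→40.4 °C: -159.08 kJ/kg
Δh = -86.58 + -395 + -159.08 = -640.66 kJ/kg
Q = ṁ·Δh = 1633 kg/h × -640.66 kJ/kg = -1.0462e+06 kJ/h
|Q| = 290.61 kW = 17437 kJ/min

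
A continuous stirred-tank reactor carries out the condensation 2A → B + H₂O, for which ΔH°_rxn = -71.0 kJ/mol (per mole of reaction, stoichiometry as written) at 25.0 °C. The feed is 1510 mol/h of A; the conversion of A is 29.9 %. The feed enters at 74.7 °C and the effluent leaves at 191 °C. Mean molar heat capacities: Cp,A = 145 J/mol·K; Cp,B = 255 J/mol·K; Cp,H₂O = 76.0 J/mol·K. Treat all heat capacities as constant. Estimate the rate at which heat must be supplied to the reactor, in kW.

Q_in = 3.05 kW

Extent of reaction ξ = 0.299 × 1510 / 2 = 225.75 mol/h
Reaction term: ξ·ΔH°_rxn = 225.75 × -71.0 = -16028 kJ/h
Sensible, feed 74.7→25 °C: -10882 kJ/h
Outlet flows (mol/h): A 1058.5, B 225.75, H₂O 225.75
Sensible, products 25→191 °C: 37882 kJ/h
Q = ΔH = 10972 kJ/h = 3.0479 kW
Heat supplied = 3.0479 kW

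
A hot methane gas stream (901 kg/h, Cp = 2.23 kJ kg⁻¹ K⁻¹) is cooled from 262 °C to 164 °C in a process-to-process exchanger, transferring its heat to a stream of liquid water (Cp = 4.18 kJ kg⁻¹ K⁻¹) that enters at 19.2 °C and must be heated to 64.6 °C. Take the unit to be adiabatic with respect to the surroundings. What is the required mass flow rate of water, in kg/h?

ṁ_c = 1040 kg/h

Heat released by hot stream: Q = 901 × 2.23 × (262 − 164) = 196900 kJ/h
Energy balance on cold side (adiabatic exchanger): Q = ṁ_c·Cp_c·(T_c,out − T_c,in)
ṁ_c = 196900 / [4.18 × (64.6 − 19.2)] = 1037.6 kg/h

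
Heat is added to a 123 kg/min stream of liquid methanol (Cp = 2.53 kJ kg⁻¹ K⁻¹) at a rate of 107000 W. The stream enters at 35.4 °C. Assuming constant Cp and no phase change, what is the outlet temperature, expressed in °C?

T_out = 56.0 °C

Q = 107000 W = 6420 kJ/min
ΔT = Q/(ṁ·Cp) = 6420/(123×2.53) = 20.63 K
T_out = 35.4 + 20.63 = 56.03 °C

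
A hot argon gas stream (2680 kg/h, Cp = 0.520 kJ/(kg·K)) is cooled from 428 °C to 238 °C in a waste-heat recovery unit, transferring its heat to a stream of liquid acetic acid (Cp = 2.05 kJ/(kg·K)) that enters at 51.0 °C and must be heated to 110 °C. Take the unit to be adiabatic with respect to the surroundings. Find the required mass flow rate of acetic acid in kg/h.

ṁ_c = 2190 kg/h

Heat released by hot stream: Q = 2680 × 0.520 × (428 − 238) = 264780 kJ/h
Energy balance on cold side (adiabatic exchanger): Q = ṁ_c·Cp_c·(T_c,out − T_c,in)
ṁ_c = 264780 / [2.05 × (110 − 51.0)] = 2189.2 kg/h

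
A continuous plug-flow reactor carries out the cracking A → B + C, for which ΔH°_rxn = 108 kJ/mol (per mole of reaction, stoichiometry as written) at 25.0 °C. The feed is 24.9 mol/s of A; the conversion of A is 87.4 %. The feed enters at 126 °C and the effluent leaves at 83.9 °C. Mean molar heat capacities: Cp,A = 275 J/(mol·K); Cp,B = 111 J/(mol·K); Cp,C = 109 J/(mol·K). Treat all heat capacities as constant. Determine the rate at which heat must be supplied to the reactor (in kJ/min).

Q_in = 119000 kJ/min

Extent of reaction ξ = 0.874 × 24.9 = 21.763 mol/s
Reaction term: ξ·ΔH°_rxn = 21.763 × 108 = 2350.4 kJ/s
Sensible, feed 126→25 °C: -691.6 kJ/s
Outlet flows (mol/s): A 3.1374, B 21.763, C 21.763
Sensible, products 25→83.9 °C: 332.82 kJ/s
Q = ΔH = 1991.6 kJ/s = 1991.6 kW
Heat supplied = 119490 kJ/min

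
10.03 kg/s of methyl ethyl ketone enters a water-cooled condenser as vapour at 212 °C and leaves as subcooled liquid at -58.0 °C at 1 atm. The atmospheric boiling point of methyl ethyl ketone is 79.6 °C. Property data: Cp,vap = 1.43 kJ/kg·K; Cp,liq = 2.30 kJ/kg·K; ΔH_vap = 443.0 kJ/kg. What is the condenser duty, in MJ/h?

vapour 212→79.6 °C: -189.33 kJ/kg
condensation at 79.6 °C: -443 kJ/kg
liquid 79.6→-58.0 °C: -316.48 kJ/kg
Δh = -189.33 + -443 + -316.48 = -948.81 kJ/kg
Q = ṁ·Δh = 10.03 kg/s × -948.81 kJ/kg = -9516.6 kJ/s
|Q| = 9516.6 kW = 34260 MJ/h

Q_c = 34300 MJ/h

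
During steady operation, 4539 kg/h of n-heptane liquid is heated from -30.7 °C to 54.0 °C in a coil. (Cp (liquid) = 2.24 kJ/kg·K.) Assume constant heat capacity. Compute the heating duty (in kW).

Q = ṁ·Cp·ΔT = 4539 × 2.24 × (54.0 − -30.7) = 861180 kJ/h
Converting: 861180 / 3600 s = 239.22 kW

Q = 239 kW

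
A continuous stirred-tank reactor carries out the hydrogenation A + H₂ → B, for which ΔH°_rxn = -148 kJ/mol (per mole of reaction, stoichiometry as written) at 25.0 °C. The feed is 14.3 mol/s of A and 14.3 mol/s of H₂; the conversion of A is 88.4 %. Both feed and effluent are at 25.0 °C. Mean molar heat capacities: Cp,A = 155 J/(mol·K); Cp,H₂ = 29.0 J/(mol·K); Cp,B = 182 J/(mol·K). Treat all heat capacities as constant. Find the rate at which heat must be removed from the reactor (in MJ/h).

Q_out = 6740 MJ/h

Extent of reaction ξ = 0.884 × 14.3 = 12.641 mol/s
Reaction term: ξ·ΔH°_rxn = 12.641 × -148 = -1870.9 kJ/s
Q = ΔH = -1870.9 kJ/s = -1870.9 kW
Heat removed = 6735.2 MJ/h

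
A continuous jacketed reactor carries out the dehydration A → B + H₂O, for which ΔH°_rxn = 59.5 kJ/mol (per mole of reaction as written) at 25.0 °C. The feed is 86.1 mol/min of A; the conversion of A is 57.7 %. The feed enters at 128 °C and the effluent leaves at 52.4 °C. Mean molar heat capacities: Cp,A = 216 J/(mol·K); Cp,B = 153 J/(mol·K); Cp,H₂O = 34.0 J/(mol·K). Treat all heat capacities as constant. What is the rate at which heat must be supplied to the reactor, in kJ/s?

Q_in = 25.2 kJ/s

Extent of reaction ξ = 0.577 × 86.1 = 49.68 mol/min
Reaction term: ξ·ΔH°_rxn = 49.68 × 59.5 = 2955.9 kJ/min
Sensible, feed 128→25 °C: -1915.6 kJ/min
Outlet flows (mol/min): A 36.42, B 49.68, H₂O 49.68
Sensible, products 25→52.4 °C: 470.1 kJ/min
Q = ΔH = 1510.5 kJ/min = 25.175 kW
Heat supplied = 25.175 kJ/s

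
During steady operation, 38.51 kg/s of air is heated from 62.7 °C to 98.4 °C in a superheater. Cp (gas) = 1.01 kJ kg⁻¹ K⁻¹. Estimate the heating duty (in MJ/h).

Q = 5000 MJ/h

Q = ṁ·Cp·ΔT = 38.51 × 1.01 × (98.4 − 62.7) = 1388.6 kJ/s
Heating duty = 4998.8 MJ/h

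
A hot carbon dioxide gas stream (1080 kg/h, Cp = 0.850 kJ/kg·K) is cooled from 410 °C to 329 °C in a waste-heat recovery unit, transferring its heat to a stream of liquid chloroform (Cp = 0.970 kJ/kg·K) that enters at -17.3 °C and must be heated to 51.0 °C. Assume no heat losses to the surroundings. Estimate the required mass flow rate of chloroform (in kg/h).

Heat released by hot stream: Q = 1080 × 0.850 × (410 − 329) = 74358 kJ/h
Energy balance on cold side (adiabatic exchanger): Q = ṁ_c·Cp_c·(T_c,out − T_c,in)
ṁ_c = 74358 / [0.970 × (51.0 − -17.3)] = 1122.4 kg/h

ṁ_c = 1120 kg/h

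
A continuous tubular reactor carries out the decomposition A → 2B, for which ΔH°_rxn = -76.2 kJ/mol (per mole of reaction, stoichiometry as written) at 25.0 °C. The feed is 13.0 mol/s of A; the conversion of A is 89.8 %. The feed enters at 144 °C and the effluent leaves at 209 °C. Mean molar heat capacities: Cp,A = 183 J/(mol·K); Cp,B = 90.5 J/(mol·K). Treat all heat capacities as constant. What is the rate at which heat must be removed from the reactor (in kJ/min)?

Extent of reaction ξ = 0.898 × 13.0 = 11.674 mol/s
Reaction term: ξ·ΔH°_rxn = 11.674 × -76.2 = -889.56 kJ/s
Sensible, feed 144→25 °C: -283.1 kJ/s
Outlet flows (mol/s): A 1.326, B 23.348
Sensible, products 25→209 °C: 433.44 kJ/s
Q = ΔH = -739.22 kJ/s = -739.22 kW
Heat removed = 44353 kJ/min

Q_out = 44400 kJ/min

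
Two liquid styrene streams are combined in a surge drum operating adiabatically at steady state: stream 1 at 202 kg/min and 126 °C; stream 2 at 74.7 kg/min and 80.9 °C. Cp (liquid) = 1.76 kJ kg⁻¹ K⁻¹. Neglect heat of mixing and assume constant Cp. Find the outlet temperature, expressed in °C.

T_out = 114 °C

No heat crosses the boundary, so H_out = H_in.
Σ ṁᵢCp,ᵢTᵢ = 202×1.76×126 + 74.7×1.76×80.9 = 55432
Σ ṁᵢCp,ᵢ = 202×1.76 + 74.7×1.76 = 486.99
T_out = 55432 / 486.99 = 113.82 °C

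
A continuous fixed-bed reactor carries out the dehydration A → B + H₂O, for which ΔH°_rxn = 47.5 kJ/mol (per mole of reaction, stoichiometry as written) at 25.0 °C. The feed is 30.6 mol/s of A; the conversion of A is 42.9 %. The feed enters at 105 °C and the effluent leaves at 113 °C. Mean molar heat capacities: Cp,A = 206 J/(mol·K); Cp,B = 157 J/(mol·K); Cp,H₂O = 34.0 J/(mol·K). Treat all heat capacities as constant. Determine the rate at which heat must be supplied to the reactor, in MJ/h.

Q_in = 2360 MJ/h

Extent of reaction ξ = 0.429 × 30.6 = 13.127 mol/s
Reaction term: ξ·ΔH°_rxn = 13.127 × 47.5 = 623.55 kJ/s
Sensible, feed 105→25 °C: -504.29 kJ/s
Outlet flows (mol/s): A 17.473, B 13.127, H₂O 13.127
Sensible, products 25→113 °C: 537.39 kJ/s
Q = ΔH = 656.65 kJ/s = 656.65 kW
Heat supplied = 2363.9 MJ/h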